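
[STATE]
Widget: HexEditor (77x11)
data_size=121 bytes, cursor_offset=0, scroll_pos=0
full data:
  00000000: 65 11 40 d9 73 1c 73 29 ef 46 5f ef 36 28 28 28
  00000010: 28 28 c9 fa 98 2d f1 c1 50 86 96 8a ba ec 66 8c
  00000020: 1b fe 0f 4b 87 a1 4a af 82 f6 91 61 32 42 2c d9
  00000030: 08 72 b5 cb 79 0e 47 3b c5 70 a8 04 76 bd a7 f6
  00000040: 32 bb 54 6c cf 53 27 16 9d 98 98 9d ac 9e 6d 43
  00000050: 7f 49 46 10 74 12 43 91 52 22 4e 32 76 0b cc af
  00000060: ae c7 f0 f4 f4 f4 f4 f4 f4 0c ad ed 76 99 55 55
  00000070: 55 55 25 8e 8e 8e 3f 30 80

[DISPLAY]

00000000  65 11 40 d9 73 1c 73 29  ef 46 5f ef 36 28 28 28  |e.@.s.s).F_.6(((
00000010  28 28 c9 fa 98 2d f1 c1  50 86 96 8a ba ec 66 8c  |((...-..P.....f.
00000020  1b fe 0f 4b 87 a1 4a af  82 f6 91 61 32 42 2c d9  |...K..J....a2B,.
00000030  08 72 b5 cb 79 0e 47 3b  c5 70 a8 04 76 bd a7 f6  |.r..y.G;.p..v...
00000040  32 bb 54 6c cf 53 27 16  9d 98 98 9d ac 9e 6d 43  |2.Tl.S'.......mC
00000050  7f 49 46 10 74 12 43 91  52 22 4e 32 76 0b cc af  |.IF.t.C.R"N2v...
00000060  ae c7 f0 f4 f4 f4 f4 f4  f4 0c ad ed 76 99 55 55  |............v.UU
00000070  55 55 25 8e 8e 8e 3f 30  80                       |UU%...?0.       
                                                                             
                                                                             
                                                                             


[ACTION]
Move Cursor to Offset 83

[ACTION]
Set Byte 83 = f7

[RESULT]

00000000  65 11 40 d9 73 1c 73 29  ef 46 5f ef 36 28 28 28  |e.@.s.s).F_.6(((
00000010  28 28 c9 fa 98 2d f1 c1  50 86 96 8a ba ec 66 8c  |((...-..P.....f.
00000020  1b fe 0f 4b 87 a1 4a af  82 f6 91 61 32 42 2c d9  |...K..J....a2B,.
00000030  08 72 b5 cb 79 0e 47 3b  c5 70 a8 04 76 bd a7 f6  |.r..y.G;.p..v...
00000040  32 bb 54 6c cf 53 27 16  9d 98 98 9d ac 9e 6d 43  |2.Tl.S'.......mC
00000050  7f 49 46 F7 74 12 43 91  52 22 4e 32 76 0b cc af  |.IF.t.C.R"N2v...
00000060  ae c7 f0 f4 f4 f4 f4 f4  f4 0c ad ed 76 99 55 55  |............v.UU
00000070  55 55 25 8e 8e 8e 3f 30  80                       |UU%...?0.       
                                                                             
                                                                             
                                                                             


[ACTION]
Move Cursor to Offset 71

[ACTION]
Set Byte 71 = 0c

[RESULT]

00000000  65 11 40 d9 73 1c 73 29  ef 46 5f ef 36 28 28 28  |e.@.s.s).F_.6(((
00000010  28 28 c9 fa 98 2d f1 c1  50 86 96 8a ba ec 66 8c  |((...-..P.....f.
00000020  1b fe 0f 4b 87 a1 4a af  82 f6 91 61 32 42 2c d9  |...K..J....a2B,.
00000030  08 72 b5 cb 79 0e 47 3b  c5 70 a8 04 76 bd a7 f6  |.r..y.G;.p..v...
00000040  32 bb 54 6c cf 53 27 0C  9d 98 98 9d ac 9e 6d 43  |2.Tl.S'.......mC
00000050  7f 49 46 f7 74 12 43 91  52 22 4e 32 76 0b cc af  |.IF.t.C.R"N2v...
00000060  ae c7 f0 f4 f4 f4 f4 f4  f4 0c ad ed 76 99 55 55  |............v.UU
00000070  55 55 25 8e 8e 8e 3f 30  80                       |UU%...?0.       
                                                                             
                                                                             
                                                                             


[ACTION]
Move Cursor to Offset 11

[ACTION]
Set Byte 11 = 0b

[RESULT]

00000000  65 11 40 d9 73 1c 73 29  ef 46 5f 0B 36 28 28 28  |e.@.s.s).F_.6(((
00000010  28 28 c9 fa 98 2d f1 c1  50 86 96 8a ba ec 66 8c  |((...-..P.....f.
00000020  1b fe 0f 4b 87 a1 4a af  82 f6 91 61 32 42 2c d9  |...K..J....a2B,.
00000030  08 72 b5 cb 79 0e 47 3b  c5 70 a8 04 76 bd a7 f6  |.r..y.G;.p..v...
00000040  32 bb 54 6c cf 53 27 0c  9d 98 98 9d ac 9e 6d 43  |2.Tl.S'.......mC
00000050  7f 49 46 f7 74 12 43 91  52 22 4e 32 76 0b cc af  |.IF.t.C.R"N2v...
00000060  ae c7 f0 f4 f4 f4 f4 f4  f4 0c ad ed 76 99 55 55  |............v.UU
00000070  55 55 25 8e 8e 8e 3f 30  80                       |UU%...?0.       
                                                                             
                                                                             
                                                                             


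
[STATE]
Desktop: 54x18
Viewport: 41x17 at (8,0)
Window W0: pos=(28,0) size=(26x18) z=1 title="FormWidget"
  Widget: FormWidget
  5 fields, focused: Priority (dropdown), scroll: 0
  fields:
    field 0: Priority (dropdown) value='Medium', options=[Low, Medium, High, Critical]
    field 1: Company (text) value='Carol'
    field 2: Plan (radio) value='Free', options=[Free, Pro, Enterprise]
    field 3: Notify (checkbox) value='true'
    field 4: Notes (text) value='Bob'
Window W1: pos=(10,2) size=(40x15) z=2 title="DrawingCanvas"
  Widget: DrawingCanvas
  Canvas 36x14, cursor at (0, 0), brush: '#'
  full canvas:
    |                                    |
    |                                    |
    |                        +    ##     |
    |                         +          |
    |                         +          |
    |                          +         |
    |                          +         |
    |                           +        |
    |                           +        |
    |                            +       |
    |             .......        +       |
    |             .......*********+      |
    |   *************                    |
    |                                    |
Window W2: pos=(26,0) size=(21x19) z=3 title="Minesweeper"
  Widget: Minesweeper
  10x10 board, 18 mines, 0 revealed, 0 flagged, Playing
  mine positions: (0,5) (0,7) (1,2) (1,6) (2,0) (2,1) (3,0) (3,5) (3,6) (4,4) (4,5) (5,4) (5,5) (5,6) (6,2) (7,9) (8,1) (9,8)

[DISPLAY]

                  ┏━━━━━━━━━━━━━━━━━━━┓━━
                  ┃ Minesweeper       ┃  
  ┏━━━━━━━━━━━━━━━┠───────────────────┨━━
  ┃ DrawingCanvas ┃■■■■■■■■■■         ┃  
  ┠───────────────┃■■■■■■■■■■         ┃──
  ┃+              ┃■■■■■■■■■■         ┃  
  ┃               ┃■■■■■■■■■■         ┃  
  ┃               ┃■■■■■■■■■■         ┃  
  ┃               ┃■■■■■■■■■■         ┃  
  ┃               ┃■■■■■■■■■■         ┃  
  ┃               ┃■■■■■■■■■■         ┃  
  ┃               ┃■■■■■■■■■■         ┃  
  ┃               ┃■■■■■■■■■■         ┃  
  ┃               ┃                   ┃  
  ┃               ┃                   ┃  
  ┃             ..┃                   ┃  
  ┗━━━━━━━━━━━━━━━┃                   ┃━━


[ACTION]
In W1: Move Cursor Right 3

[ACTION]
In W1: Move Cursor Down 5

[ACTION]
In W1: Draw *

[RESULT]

                  ┏━━━━━━━━━━━━━━━━━━━┓━━
                  ┃ Minesweeper       ┃  
  ┏━━━━━━━━━━━━━━━┠───────────────────┨━━
  ┃ DrawingCanvas ┃■■■■■■■■■■         ┃  
  ┠───────────────┃■■■■■■■■■■         ┃──
  ┃               ┃■■■■■■■■■■         ┃  
  ┃               ┃■■■■■■■■■■         ┃  
  ┃               ┃■■■■■■■■■■         ┃  
  ┃               ┃■■■■■■■■■■         ┃  
  ┃               ┃■■■■■■■■■■         ┃  
  ┃   *           ┃■■■■■■■■■■         ┃  
  ┃               ┃■■■■■■■■■■         ┃  
  ┃               ┃■■■■■■■■■■         ┃  
  ┃               ┃                   ┃  
  ┃               ┃                   ┃  
  ┃             ..┃                   ┃  
  ┗━━━━━━━━━━━━━━━┃                   ┃━━


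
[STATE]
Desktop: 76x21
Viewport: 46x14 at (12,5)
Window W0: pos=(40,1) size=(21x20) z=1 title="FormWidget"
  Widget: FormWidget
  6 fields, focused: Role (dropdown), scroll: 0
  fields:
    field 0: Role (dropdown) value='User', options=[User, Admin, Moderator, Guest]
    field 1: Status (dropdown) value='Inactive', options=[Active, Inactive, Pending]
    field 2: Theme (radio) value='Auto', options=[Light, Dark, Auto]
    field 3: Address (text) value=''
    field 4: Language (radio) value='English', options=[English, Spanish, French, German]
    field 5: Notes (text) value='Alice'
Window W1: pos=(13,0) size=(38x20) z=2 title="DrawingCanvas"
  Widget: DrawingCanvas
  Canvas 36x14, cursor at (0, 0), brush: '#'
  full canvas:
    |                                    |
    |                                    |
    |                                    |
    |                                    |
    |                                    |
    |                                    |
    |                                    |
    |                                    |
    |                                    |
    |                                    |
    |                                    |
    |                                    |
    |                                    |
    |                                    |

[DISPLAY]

 ┃                                    ┃    [In
 ┃                                    ┃    ( )
 ┃                                    ┃    [  
 ┃                                    ┃:   (●)
 ┃                                    ┃    [Al
 ┃                                    ┃       
 ┃                                    ┃       
 ┃                                    ┃       
 ┃                                    ┃       
 ┃                                    ┃       
 ┃                                    ┃       
 ┃                                    ┃       
 ┃                                    ┃       
 ┃                                    ┃       


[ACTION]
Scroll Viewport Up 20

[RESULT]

 ┏━━━━━━━━━━━━━━━━━━━━━━━━━━━━━━━━━━━━┓       
 ┃ DrawingCanvas                      ┃━━━━━━━
 ┠────────────────────────────────────┨t      
 ┃+                                   ┃───────
 ┃                                    ┃    [Us
 ┃                                    ┃    [In
 ┃                                    ┃    ( )
 ┃                                    ┃    [  
 ┃                                    ┃:   (●)
 ┃                                    ┃    [Al
 ┃                                    ┃       
 ┃                                    ┃       
 ┃                                    ┃       
 ┃                                    ┃       


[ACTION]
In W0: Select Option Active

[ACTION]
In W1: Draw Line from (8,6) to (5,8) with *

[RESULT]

 ┏━━━━━━━━━━━━━━━━━━━━━━━━━━━━━━━━━━━━┓       
 ┃ DrawingCanvas                      ┃━━━━━━━
 ┠────────────────────────────────────┨t      
 ┃+                                   ┃───────
 ┃                                    ┃    [Us
 ┃                                    ┃    [In
 ┃                                    ┃    ( )
 ┃                                    ┃    [  
 ┃        *                           ┃:   (●)
 ┃       *                            ┃    [Al
 ┃       *                            ┃       
 ┃      *                             ┃       
 ┃                                    ┃       
 ┃                                    ┃       


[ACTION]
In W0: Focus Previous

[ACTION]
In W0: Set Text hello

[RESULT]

 ┏━━━━━━━━━━━━━━━━━━━━━━━━━━━━━━━━━━━━┓       
 ┃ DrawingCanvas                      ┃━━━━━━━
 ┠────────────────────────────────────┨t      
 ┃+                                   ┃───────
 ┃                                    ┃    [Us
 ┃                                    ┃    [In
 ┃                                    ┃    ( )
 ┃                                    ┃    [  
 ┃        *                           ┃:   (●)
 ┃       *                            ┃    [he
 ┃       *                            ┃       
 ┃      *                             ┃       
 ┃                                    ┃       
 ┃                                    ┃       


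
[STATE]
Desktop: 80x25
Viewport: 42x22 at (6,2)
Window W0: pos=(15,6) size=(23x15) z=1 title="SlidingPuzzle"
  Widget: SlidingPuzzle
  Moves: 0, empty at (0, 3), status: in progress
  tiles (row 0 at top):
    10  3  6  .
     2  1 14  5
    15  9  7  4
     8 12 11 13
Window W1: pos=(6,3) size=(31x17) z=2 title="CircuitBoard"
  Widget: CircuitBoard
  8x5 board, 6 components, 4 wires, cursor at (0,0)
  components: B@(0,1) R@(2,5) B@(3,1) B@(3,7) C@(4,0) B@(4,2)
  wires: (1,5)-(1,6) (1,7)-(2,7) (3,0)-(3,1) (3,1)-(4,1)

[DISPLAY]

                                          
┏━━━━━━━━━━━━━━━━━━━━━━━━━━━━━┓           
┃ CircuitBoard                ┃           
┠─────────────────────────────┨           
┃   0 1 2 3 4 5 6 7           ┃┓          
┃0  [.]  B                    ┃┃          
┃                             ┃┨          
┃1                       · ─ ·┃┃          
┃                             ┃┃          
┃2                       R    ┃┃          
┃                             ┃┃          
┃3   · ─ B                    ┃┃          
┃        │                    ┃┃          
┃4   C   ·   B                ┃┃          
┃Cursor: (0,0)                ┃┃          
┃                             ┃┃          
┃                             ┃┃          
┗━━━━━━━━━━━━━━━━━━━━━━━━━━━━━┛┃          
         ┗━━━━━━━━━━━━━━━━━━━━━┛          
                                          
                                          
                                          


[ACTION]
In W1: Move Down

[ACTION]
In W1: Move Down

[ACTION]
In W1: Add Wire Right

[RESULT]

                                          
┏━━━━━━━━━━━━━━━━━━━━━━━━━━━━━┓           
┃ CircuitBoard                ┃           
┠─────────────────────────────┨           
┃   0 1 2 3 4 5 6 7           ┃┓          
┃0       B                    ┃┃          
┃                             ┃┨          
┃1                       · ─ ·┃┃          
┃                             ┃┃          
┃2  [.]─ ·               R    ┃┃          
┃                             ┃┃          
┃3   · ─ B                    ┃┃          
┃        │                    ┃┃          
┃4   C   ·   B                ┃┃          
┃Cursor: (2,0)                ┃┃          
┃                             ┃┃          
┃                             ┃┃          
┗━━━━━━━━━━━━━━━━━━━━━━━━━━━━━┛┃          
         ┗━━━━━━━━━━━━━━━━━━━━━┛          
                                          
                                          
                                          


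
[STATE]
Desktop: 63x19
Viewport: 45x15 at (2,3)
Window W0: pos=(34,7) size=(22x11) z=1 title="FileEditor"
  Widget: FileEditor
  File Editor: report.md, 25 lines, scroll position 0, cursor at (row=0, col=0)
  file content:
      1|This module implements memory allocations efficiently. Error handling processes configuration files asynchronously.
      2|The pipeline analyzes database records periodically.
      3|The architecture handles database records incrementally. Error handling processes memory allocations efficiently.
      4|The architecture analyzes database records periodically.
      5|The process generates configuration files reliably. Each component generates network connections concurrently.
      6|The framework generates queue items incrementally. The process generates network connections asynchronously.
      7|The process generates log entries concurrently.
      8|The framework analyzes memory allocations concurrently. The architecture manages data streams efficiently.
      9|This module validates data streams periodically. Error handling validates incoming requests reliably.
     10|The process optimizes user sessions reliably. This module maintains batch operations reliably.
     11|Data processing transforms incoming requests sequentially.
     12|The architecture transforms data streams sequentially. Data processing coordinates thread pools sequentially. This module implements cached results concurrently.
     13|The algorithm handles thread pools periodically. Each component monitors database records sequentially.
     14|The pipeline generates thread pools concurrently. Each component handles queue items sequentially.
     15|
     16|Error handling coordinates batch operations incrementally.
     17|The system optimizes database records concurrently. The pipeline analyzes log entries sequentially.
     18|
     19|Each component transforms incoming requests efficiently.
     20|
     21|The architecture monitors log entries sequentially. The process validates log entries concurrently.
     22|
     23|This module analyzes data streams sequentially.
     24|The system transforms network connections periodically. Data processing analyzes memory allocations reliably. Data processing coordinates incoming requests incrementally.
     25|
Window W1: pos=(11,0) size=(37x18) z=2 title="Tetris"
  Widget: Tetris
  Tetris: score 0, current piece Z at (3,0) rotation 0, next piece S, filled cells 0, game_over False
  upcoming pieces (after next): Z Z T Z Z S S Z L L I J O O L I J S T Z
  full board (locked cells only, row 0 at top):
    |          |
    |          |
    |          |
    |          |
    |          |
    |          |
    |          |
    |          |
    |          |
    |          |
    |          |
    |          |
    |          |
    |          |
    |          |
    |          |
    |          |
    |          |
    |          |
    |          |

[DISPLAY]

         ┃          │Next:                   
         ┃          │ ░░                     
         ┃          │░░                      
         ┃          │                        
         ┃          │                        
         ┃          │                        
         ┃          │Score:                  
         ┃          │0                       
         ┃          │                        
         ┃          │                        
         ┃          │                        
         ┃          │                        
         ┃          │                        
         ┃          │                        
         ┗━━━━━━━━━━━━━━━━━━━━━━━━━━━━━━━━━━━


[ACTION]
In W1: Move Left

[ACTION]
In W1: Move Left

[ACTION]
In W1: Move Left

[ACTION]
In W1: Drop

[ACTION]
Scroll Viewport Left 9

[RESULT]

           ┃          │Next:                 
           ┃          │ ░░                   
           ┃          │░░                    
           ┃          │                      
           ┃          │                      
           ┃          │                      
           ┃          │Score:                
           ┃          │0                     
           ┃          │                      
           ┃          │                      
           ┃          │                      
           ┃          │                      
           ┃          │                      
           ┃          │                      
           ┗━━━━━━━━━━━━━━━━━━━━━━━━━━━━━━━━━


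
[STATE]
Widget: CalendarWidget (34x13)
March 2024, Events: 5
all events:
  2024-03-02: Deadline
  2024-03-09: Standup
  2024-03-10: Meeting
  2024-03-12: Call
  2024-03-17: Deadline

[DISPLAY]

            March 2024            
Mo Tu We Th Fr Sa Su              
             1  2*  3             
 4  5  6  7  8  9* 10*            
11 12* 13 14 15 16 17*            
18 19 20 21 22 23 24              
25 26 27 28 29 30 31              
                                  
                                  
                                  
                                  
                                  
                                  


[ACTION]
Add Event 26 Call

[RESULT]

            March 2024            
Mo Tu We Th Fr Sa Su              
             1  2*  3             
 4  5  6  7  8  9* 10*            
11 12* 13 14 15 16 17*            
18 19 20 21 22 23 24              
25 26* 27 28 29 30 31             
                                  
                                  
                                  
                                  
                                  
                                  


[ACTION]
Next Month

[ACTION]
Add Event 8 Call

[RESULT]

            April 2024            
Mo Tu We Th Fr Sa Su              
 1  2  3  4  5  6  7              
 8*  9 10 11 12 13 14             
15 16 17 18 19 20 21              
22 23 24 25 26 27 28              
29 30                             
                                  
                                  
                                  
                                  
                                  
                                  


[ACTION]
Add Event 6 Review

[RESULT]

            April 2024            
Mo Tu We Th Fr Sa Su              
 1  2  3  4  5  6*  7             
 8*  9 10 11 12 13 14             
15 16 17 18 19 20 21              
22 23 24 25 26 27 28              
29 30                             
                                  
                                  
                                  
                                  
                                  
                                  


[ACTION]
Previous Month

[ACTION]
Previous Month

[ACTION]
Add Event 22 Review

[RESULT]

          February 2024           
Mo Tu We Th Fr Sa Su              
          1  2  3  4              
 5  6  7  8  9 10 11              
12 13 14 15 16 17 18              
19 20 21 22* 23 24 25             
26 27 28 29                       
                                  
                                  
                                  
                                  
                                  
                                  


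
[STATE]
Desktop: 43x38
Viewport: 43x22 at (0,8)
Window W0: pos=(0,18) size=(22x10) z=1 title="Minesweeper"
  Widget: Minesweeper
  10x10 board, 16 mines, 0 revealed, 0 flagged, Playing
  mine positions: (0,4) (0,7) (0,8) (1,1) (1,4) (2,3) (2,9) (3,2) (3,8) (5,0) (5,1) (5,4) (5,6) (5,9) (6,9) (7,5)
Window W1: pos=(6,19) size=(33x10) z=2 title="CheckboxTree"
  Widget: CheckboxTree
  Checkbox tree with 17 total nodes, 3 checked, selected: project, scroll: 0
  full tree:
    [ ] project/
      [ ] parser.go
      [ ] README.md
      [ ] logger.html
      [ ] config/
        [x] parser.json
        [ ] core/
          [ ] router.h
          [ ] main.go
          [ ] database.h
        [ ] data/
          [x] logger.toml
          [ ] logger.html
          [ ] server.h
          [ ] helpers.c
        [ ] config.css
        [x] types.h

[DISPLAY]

                                           
                                           
                                           
                                           
                                           
                                           
                                           
                                           
                                           
                                           
┏━━━━━━━━━━━━━━━━━━━━┓                     
┃ Mine┏━━━━━━━━━━━━━━━━━━━━━━━━━━━━━━━┓    
┠─────┃ CheckboxTree                  ┃    
┃■■■■■┠───────────────────────────────┨    
┃■■■■■┃>[-] project/                  ┃    
┃■■■■■┃   [ ] parser.go               ┃    
┃■■■■■┃   [ ] README.md               ┃    
┃■■■■■┃   [ ] logger.html             ┃    
┃■■■■■┃   [-] config/                 ┃    
┗━━━━━┃     [x] parser.json           ┃    
      ┗━━━━━━━━━━━━━━━━━━━━━━━━━━━━━━━┛    
                                           


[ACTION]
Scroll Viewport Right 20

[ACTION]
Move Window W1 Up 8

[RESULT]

                                           
                                           
                                           
      ┏━━━━━━━━━━━━━━━━━━━━━━━━━━━━━━━┓    
      ┃ CheckboxTree                  ┃    
      ┠───────────────────────────────┨    
      ┃>[-] project/                  ┃    
      ┃   [ ] parser.go               ┃    
      ┃   [ ] README.md               ┃    
      ┃   [ ] logger.html             ┃    
┏━━━━━┃   [-] config/                 ┃    
┃ Mine┃     [x] parser.json           ┃    
┠─────┗━━━━━━━━━━━━━━━━━━━━━━━━━━━━━━━┛    
┃■■■■■■■■■■          ┃                     
┃■■■■■■■■■■          ┃                     
┃■■■■■■■■■■          ┃                     
┃■■■■■■■■■■          ┃                     
┃■■■■■■■■■■          ┃                     
┃■■■■■■■■■■          ┃                     
┗━━━━━━━━━━━━━━━━━━━━┛                     
                                           
                                           


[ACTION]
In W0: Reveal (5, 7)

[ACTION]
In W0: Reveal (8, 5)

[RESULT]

                                           
                                           
                                           
      ┏━━━━━━━━━━━━━━━━━━━━━━━━━━━━━━━┓    
      ┃ CheckboxTree                  ┃    
      ┠───────────────────────────────┨    
      ┃>[-] project/                  ┃    
      ┃   [ ] parser.go               ┃    
      ┃   [ ] README.md               ┃    
      ┃   [ ] logger.html             ┃    
┏━━━━━┃   [-] config/                 ┃    
┃ Mine┃     [x] parser.json           ┃    
┠─────┗━━━━━━━━━━━━━━━━━━━━━━━━━━━━━━━┛    
┃■■■■■■■■■■          ┃                     
┃■■■■■■■■■■          ┃                     
┃■■■■■■■■■■          ┃                     
┃■■■■■■■■■■          ┃                     
┃■■■■■■■■■■          ┃                     
┃■■■■■■■1■■          ┃                     
┗━━━━━━━━━━━━━━━━━━━━┛                     
                                           
                                           


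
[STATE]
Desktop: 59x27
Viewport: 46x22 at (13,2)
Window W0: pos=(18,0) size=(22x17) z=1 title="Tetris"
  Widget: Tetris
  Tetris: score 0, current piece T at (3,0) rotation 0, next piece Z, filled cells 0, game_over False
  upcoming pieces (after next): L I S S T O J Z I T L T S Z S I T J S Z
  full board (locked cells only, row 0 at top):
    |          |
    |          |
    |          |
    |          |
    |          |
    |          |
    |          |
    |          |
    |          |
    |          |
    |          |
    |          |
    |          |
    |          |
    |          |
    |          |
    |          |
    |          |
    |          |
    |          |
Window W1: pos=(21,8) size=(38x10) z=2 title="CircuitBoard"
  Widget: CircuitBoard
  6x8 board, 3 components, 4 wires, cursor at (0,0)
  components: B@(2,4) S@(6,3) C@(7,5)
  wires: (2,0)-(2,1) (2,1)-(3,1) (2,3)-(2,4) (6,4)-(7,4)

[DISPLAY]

     ┠────────────────────┨                   
     ┃          │Next:    ┃                   
     ┃          │▓▓       ┃                   
     ┃          │ ▓▓      ┃                   
     ┃          │         ┃                   
     ┃          │         ┃                   
     ┃  ┏━━━━━━━━━━━━━━━━━━━━━━━━━━━━━━━━━━━━┓
     ┃  ┃ CircuitBoard                       ┃
     ┃  ┠────────────────────────────────────┨
     ┃  ┃   0 1 2 3 4 5                      ┃
     ┃  ┃0  [.]                              ┃
     ┃  ┃                                    ┃
     ┃  ┃1                                   ┃
     ┃  ┃                                    ┃
     ┗━━┃2   · ─ ·       · ─ B               ┃
        ┗━━━━━━━━━━━━━━━━━━━━━━━━━━━━━━━━━━━━┛
                                              
                                              
                                              
                                              
                                              
                                              


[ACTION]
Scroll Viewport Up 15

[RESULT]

     ┏━━━━━━━━━━━━━━━━━━━━┓                   
     ┃ Tetris             ┃                   
     ┠────────────────────┨                   
     ┃          │Next:    ┃                   
     ┃          │▓▓       ┃                   
     ┃          │ ▓▓      ┃                   
     ┃          │         ┃                   
     ┃          │         ┃                   
     ┃  ┏━━━━━━━━━━━━━━━━━━━━━━━━━━━━━━━━━━━━┓
     ┃  ┃ CircuitBoard                       ┃
     ┃  ┠────────────────────────────────────┨
     ┃  ┃   0 1 2 3 4 5                      ┃
     ┃  ┃0  [.]                              ┃
     ┃  ┃                                    ┃
     ┃  ┃1                                   ┃
     ┃  ┃                                    ┃
     ┗━━┃2   · ─ ·       · ─ B               ┃
        ┗━━━━━━━━━━━━━━━━━━━━━━━━━━━━━━━━━━━━┛
                                              
                                              
                                              
                                              


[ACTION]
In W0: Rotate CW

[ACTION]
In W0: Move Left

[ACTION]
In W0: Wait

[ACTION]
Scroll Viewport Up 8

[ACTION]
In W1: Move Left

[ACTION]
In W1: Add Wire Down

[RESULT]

     ┏━━━━━━━━━━━━━━━━━━━━┓                   
     ┃ Tetris             ┃                   
     ┠────────────────────┨                   
     ┃          │Next:    ┃                   
     ┃          │▓▓       ┃                   
     ┃          │ ▓▓      ┃                   
     ┃          │         ┃                   
     ┃          │         ┃                   
     ┃  ┏━━━━━━━━━━━━━━━━━━━━━━━━━━━━━━━━━━━━┓
     ┃  ┃ CircuitBoard                       ┃
     ┃  ┠────────────────────────────────────┨
     ┃  ┃   0 1 2 3 4 5                      ┃
     ┃  ┃0  [.]                              ┃
     ┃  ┃    │                               ┃
     ┃  ┃1   ·                               ┃
     ┃  ┃                                    ┃
     ┗━━┃2   · ─ ·       · ─ B               ┃
        ┗━━━━━━━━━━━━━━━━━━━━━━━━━━━━━━━━━━━━┛
                                              
                                              
                                              
                                              


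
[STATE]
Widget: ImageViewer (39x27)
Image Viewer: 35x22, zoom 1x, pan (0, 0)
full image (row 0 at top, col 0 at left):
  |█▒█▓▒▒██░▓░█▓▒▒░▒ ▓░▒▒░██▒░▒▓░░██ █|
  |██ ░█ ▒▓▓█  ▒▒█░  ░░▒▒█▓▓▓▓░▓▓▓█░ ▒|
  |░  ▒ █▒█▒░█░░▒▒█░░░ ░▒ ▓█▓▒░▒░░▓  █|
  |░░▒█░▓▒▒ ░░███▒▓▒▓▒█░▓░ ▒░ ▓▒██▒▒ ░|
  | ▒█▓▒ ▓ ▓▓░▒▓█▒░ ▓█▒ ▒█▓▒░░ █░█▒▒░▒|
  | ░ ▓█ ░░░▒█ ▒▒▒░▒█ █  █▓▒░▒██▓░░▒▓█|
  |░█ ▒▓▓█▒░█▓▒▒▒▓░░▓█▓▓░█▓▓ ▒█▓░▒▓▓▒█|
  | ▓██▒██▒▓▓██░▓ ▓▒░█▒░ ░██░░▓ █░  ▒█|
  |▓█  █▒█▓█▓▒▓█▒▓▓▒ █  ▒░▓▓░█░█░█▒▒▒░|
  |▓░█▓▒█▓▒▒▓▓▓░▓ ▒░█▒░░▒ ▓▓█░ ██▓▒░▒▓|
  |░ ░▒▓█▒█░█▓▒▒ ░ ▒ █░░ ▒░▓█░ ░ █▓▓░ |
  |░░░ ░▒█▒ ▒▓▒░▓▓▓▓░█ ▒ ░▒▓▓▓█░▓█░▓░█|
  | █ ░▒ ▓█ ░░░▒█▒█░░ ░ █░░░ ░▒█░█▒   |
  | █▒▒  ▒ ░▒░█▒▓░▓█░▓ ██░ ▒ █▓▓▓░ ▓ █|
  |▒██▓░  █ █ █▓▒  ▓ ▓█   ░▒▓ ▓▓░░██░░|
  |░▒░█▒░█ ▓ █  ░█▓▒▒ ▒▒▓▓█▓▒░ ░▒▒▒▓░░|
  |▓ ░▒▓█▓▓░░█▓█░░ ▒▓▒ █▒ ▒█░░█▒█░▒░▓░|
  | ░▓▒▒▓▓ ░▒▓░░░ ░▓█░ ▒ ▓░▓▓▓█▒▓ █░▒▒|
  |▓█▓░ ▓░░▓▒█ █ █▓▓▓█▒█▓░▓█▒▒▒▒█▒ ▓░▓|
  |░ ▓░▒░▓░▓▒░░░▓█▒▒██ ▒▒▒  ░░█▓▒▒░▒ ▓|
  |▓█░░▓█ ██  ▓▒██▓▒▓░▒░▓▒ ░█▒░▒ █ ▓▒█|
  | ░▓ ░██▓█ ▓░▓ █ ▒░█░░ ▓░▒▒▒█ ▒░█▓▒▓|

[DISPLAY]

█▒█▓▒▒██░▓░█▓▒▒░▒ ▓░▒▒░██▒░▒▓░░██ █    
██ ░█ ▒▓▓█  ▒▒█░  ░░▒▒█▓▓▓▓░▓▓▓█░ ▒    
░  ▒ █▒█▒░█░░▒▒█░░░ ░▒ ▓█▓▒░▒░░▓  █    
░░▒█░▓▒▒ ░░███▒▓▒▓▒█░▓░ ▒░ ▓▒██▒▒ ░    
 ▒█▓▒ ▓ ▓▓░▒▓█▒░ ▓█▒ ▒█▓▒░░ █░█▒▒░▒    
 ░ ▓█ ░░░▒█ ▒▒▒░▒█ █  █▓▒░▒██▓░░▒▓█    
░█ ▒▓▓█▒░█▓▒▒▒▓░░▓█▓▓░█▓▓ ▒█▓░▒▓▓▒█    
 ▓██▒██▒▓▓██░▓ ▓▒░█▒░ ░██░░▓ █░  ▒█    
▓█  █▒█▓█▓▒▓█▒▓▓▒ █  ▒░▓▓░█░█░█▒▒▒░    
▓░█▓▒█▓▒▒▓▓▓░▓ ▒░█▒░░▒ ▓▓█░ ██▓▒░▒▓    
░ ░▒▓█▒█░█▓▒▒ ░ ▒ █░░ ▒░▓█░ ░ █▓▓░     
░░░ ░▒█▒ ▒▓▒░▓▓▓▓░█ ▒ ░▒▓▓▓█░▓█░▓░█    
 █ ░▒ ▓█ ░░░▒█▒█░░ ░ █░░░ ░▒█░█▒       
 █▒▒  ▒ ░▒░█▒▓░▓█░▓ ██░ ▒ █▓▓▓░ ▓ █    
▒██▓░  █ █ █▓▒  ▓ ▓█   ░▒▓ ▓▓░░██░░    
░▒░█▒░█ ▓ █  ░█▓▒▒ ▒▒▓▓█▓▒░ ░▒▒▒▓░░    
▓ ░▒▓█▓▓░░█▓█░░ ▒▓▒ █▒ ▒█░░█▒█░▒░▓░    
 ░▓▒▒▓▓ ░▒▓░░░ ░▓█░ ▒ ▓░▓▓▓█▒▓ █░▒▒    
▓█▓░ ▓░░▓▒█ █ █▓▓▓█▒█▓░▓█▒▒▒▒█▒ ▓░▓    
░ ▓░▒░▓░▓▒░░░▓█▒▒██ ▒▒▒  ░░█▓▒▒░▒ ▓    
▓█░░▓█ ██  ▓▒██▓▒▓░▒░▓▒ ░█▒░▒ █ ▓▒█    
 ░▓ ░██▓█ ▓░▓ █ ▒░█░░ ▓░▒▒▒█ ▒░█▓▒▓    
                                       
                                       
                                       
                                       
                                       


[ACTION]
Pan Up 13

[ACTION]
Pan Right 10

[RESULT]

░█▓▒▒░▒ ▓░▒▒░██▒░▒▓░░██ █              
  ▒▒█░  ░░▒▒█▓▓▓▓░▓▓▓█░ ▒              
█░░▒▒█░░░ ░▒ ▓█▓▒░▒░░▓  █              
░███▒▓▒▓▒█░▓░ ▒░ ▓▒██▒▒ ░              
░▒▓█▒░ ▓█▒ ▒█▓▒░░ █░█▒▒░▒              
█ ▒▒▒░▒█ █  █▓▒░▒██▓░░▒▓█              
▓▒▒▒▓░░▓█▓▓░█▓▓ ▒█▓░▒▓▓▒█              
██░▓ ▓▒░█▒░ ░██░░▓ █░  ▒█              
▒▓█▒▓▓▒ █  ▒░▓▓░█░█░█▒▒▒░              
▓▓░▓ ▒░█▒░░▒ ▓▓█░ ██▓▒░▒▓              
▓▒▒ ░ ▒ █░░ ▒░▓█░ ░ █▓▓░               
▓▒░▓▓▓▓░█ ▒ ░▒▓▓▓█░▓█░▓░█              
░░▒█▒█░░ ░ █░░░ ░▒█░█▒                 
░█▒▓░▓█░▓ ██░ ▒ █▓▓▓░ ▓ █              
 █▓▒  ▓ ▓█   ░▒▓ ▓▓░░██░░              
█  ░█▓▒▒ ▒▒▓▓█▓▒░ ░▒▒▒▓░░              
█▓█░░ ▒▓▒ █▒ ▒█░░█▒█░▒░▓░              
▓░░░ ░▓█░ ▒ ▓░▓▓▓█▒▓ █░▒▒              
█ █ █▓▓▓█▒█▓░▓█▒▒▒▒█▒ ▓░▓              
░░░▓█▒▒██ ▒▒▒  ░░█▓▒▒░▒ ▓              
 ▓▒██▓▒▓░▒░▓▒ ░█▒░▒ █ ▓▒█              
▓░▓ █ ▒░█░░ ▓░▒▒▒█ ▒░█▓▒▓              
                                       
                                       
                                       
                                       
                                       
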